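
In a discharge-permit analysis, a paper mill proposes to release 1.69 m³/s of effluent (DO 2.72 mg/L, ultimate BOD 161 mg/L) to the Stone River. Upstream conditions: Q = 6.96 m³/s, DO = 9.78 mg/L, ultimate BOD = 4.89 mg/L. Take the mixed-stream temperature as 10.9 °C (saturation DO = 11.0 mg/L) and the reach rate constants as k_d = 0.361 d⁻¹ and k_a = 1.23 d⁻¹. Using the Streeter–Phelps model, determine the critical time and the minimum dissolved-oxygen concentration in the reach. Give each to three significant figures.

t_c ≈ 1.19 d; minimum DO ≈ 4.23 mg/L

Mixed DO = (6.96×9.78 + 1.69×2.72)/(6.96+1.69) = 72.67/8.650 = 8.401 mg/L.
Mixed L₀ = (6.96×4.89 + 1.69×161)/(8.650) = 306.1/8.650 = 35.39 mg/L.
Initial deficit D₀ = C_s − DO₀ = 11.0 − 8.401 = 2.599 mg/L.
t_c = (1/0.8690) ln[(1.23/0.361)(1 − 2.599×0.8690/(0.361×35.39))] = 1.151 × ln(2.805) = 1.187 d.
D_c = (0.361/1.23) × 35.39 × e^(−0.361×1.187) = 0.2935 × 35.39 × 0.6515 = 6.767 mg/L.
Minimum DO = 11.0 − 6.767 = 4.233 mg/L.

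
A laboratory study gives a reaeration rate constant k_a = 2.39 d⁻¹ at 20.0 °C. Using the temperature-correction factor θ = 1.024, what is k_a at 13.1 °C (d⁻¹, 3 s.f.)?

k_a(T₂) = k_a(T₁) · θ^(T₂−T₁) = 2.39 × 1.024^(13.1−20.0)
= 2.39 × 1.024^-6.90 = 2.39 × 0.8490 = 2.029 d⁻¹.

k_a ≈ 2.03 d⁻¹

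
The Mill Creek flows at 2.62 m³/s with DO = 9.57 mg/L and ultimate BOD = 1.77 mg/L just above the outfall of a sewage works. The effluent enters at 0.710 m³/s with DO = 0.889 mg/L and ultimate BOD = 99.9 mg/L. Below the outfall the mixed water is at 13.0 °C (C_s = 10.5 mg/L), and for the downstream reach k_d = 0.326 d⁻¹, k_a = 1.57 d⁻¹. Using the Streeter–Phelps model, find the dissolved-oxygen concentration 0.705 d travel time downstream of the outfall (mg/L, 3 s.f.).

Mixed DO = (2.62×9.57 + 0.710×0.889)/(2.62+0.710) = 25.70/3.330 = 7.719 mg/L.
Mixed L₀ = (2.62×1.77 + 0.710×99.9)/(3.330) = 75.57/3.330 = 22.69 mg/L.
Initial deficit D₀ = C_s − DO₀ = 10.5 − 7.719 = 2.781 mg/L.
D(0.705) = [0.326×22.69/(1.57−0.326)](e^(−0.326×0.705) − e^(−1.57×0.705)) + 2.781 e^(−1.57×0.705)
= 5.947 × (0.7947 − 0.3306) + 2.781 × 0.3306 = 3.679 mg/L.
DO = 10.5 − 3.679 = 6.821 mg/L.

DO ≈ 6.82 mg/L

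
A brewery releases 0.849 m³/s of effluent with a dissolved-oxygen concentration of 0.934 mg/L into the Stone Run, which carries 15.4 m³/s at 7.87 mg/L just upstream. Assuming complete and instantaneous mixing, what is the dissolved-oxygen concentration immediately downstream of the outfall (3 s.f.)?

7.51 mg/L

Flow-weighted mixing: C = (Q_r C_r + Q_w C_w)/(Q_r + Q_w)
= (15.4×7.87 + 0.849×0.934)/(15.4 + 0.849) = 122.0/16.25 = 7.508 mg/L.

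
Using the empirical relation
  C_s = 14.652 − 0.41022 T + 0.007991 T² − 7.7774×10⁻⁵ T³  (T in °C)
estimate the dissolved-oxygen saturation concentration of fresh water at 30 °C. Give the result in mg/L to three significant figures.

C_s = 14.652 − 0.41022×30 + 0.007991×30² − 7.7774×10⁻⁵×30³ = 7.437 mg/L.

C_s ≈ 7.44 mg/L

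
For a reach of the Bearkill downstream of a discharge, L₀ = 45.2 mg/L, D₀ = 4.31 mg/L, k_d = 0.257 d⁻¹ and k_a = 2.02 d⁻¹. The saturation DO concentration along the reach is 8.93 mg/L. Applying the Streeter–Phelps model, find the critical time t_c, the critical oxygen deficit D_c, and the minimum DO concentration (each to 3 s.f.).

At the critical point dD/dt = 0, so k_d L₀ e^(−k_d t) = k_a D. Substituting D(t) from the Streeter–Phelps equation and solving for t gives
t_c = ln[(k_a/k_d)(1 − D₀(k_a−k_d)/(k_d L₀))] / (k_a−k_d).
Here k_a−k_d = 1.763 d⁻¹ and 1 − D₀(k_a−k_d)/(k_d L₀) = 1 − 4.31×1.763/(0.257×45.2) = 0.3459, so
t_c = ln(7.860 × 0.3459) / 1.763 = 1.000 / 1.763 = 0.5673 d.
D_c = (k_d/k_a) L₀ e^(−k_d t_c) = (0.257/2.02) × 45.2 × e^(−0.257×0.5673) = 0.1272 × 45.2 × 0.8643 = 4.971 mg/L.
Minimum DO = C_s − D_c = 8.93 − 4.971 = 3.959 mg/L.

t_c ≈ 0.567 d; D_c ≈ 4.97 mg/L; min DO ≈ 3.96 mg/L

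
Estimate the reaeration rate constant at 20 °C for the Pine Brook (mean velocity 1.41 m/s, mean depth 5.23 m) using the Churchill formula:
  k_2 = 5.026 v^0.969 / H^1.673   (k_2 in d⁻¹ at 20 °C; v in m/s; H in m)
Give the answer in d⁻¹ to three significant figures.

k_2 = 5.026 × 1.41^0.969 / 5.23^1.673 = 5.026 × 1.395 / 15.92 = 0.4403 d⁻¹.

k_2 ≈ 0.440 d⁻¹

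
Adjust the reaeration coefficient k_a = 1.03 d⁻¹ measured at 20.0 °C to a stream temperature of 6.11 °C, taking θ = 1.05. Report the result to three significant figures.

k_a(T₂) = k_a(T₁) · θ^(T₂−T₁) = 1.03 × 1.05^(6.11−20.0)
= 1.03 × 1.05^-13.9 = 1.03 × 0.5078 = 0.5230 d⁻¹.

k_a ≈ 0.523 d⁻¹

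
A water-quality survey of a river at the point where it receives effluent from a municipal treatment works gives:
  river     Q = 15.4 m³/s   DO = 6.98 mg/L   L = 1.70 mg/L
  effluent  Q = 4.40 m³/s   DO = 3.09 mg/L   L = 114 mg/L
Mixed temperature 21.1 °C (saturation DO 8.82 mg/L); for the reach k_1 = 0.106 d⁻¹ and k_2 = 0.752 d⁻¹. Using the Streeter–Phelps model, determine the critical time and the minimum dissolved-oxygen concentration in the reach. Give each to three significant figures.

Mixed DO = (15.4×6.98 + 4.40×3.09)/(15.4+4.40) = 121.1/19.80 = 6.116 mg/L.
Mixed L₀ = (15.4×1.70 + 4.40×114)/(19.80) = 527.8/19.80 = 26.66 mg/L.
Initial deficit D₀ = C_s − DO₀ = 8.82 − 6.116 = 2.704 mg/L.
t_c = (1/0.6460) ln[(0.752/0.106)(1 − 2.704×0.6460/(0.106×26.66))] = 1.548 × ln(2.708) = 1.542 d.
D_c = (0.106/0.752) × 26.66 × e^(−0.106×1.542) = 0.1410 × 26.66 × 0.8492 = 3.191 mg/L.
Minimum DO = 8.82 − 3.191 = 5.629 mg/L.

t_c ≈ 1.54 d; minimum DO ≈ 5.63 mg/L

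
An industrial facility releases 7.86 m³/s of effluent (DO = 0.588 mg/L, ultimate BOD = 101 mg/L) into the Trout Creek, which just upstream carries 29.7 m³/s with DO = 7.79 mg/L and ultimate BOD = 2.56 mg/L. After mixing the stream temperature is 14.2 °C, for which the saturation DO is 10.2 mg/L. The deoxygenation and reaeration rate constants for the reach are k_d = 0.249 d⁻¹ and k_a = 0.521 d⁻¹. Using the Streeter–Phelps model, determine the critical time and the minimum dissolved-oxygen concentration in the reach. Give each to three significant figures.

t_c ≈ 1.96 d; minimum DO ≈ 3.41 mg/L

Mixed DO = (29.7×7.79 + 7.86×0.588)/(29.7+7.86) = 236.0/37.56 = 6.283 mg/L.
Mixed L₀ = (29.7×2.56 + 7.86×101)/(37.56) = 869.9/37.56 = 23.16 mg/L.
Initial deficit D₀ = C_s − DO₀ = 10.2 − 6.283 = 3.917 mg/L.
t_c = (1/0.2720) ln[(0.521/0.249)(1 − 3.917×0.2720/(0.249×23.16))] = 3.676 × ln(1.706) = 1.963 d.
D_c = (0.249/0.521) × 23.16 × e^(−0.249×1.963) = 0.4779 × 23.16 × 0.6133 = 6.789 mg/L.
Minimum DO = 10.2 − 6.789 = 3.411 mg/L.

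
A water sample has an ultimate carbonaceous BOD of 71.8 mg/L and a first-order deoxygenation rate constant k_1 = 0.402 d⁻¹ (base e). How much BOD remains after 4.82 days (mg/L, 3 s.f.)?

L_t = L₀ e^(−k_1 t) = 71.8 × e^(−0.402×4.82) = 71.8 × 0.1440 = 10.34 mg/L.

L ≈ 10.3 mg/L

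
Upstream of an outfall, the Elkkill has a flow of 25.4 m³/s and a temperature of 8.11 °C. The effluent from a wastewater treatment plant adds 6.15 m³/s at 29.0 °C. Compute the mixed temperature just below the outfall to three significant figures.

12.2 °C

Flow-weighted mixing: C = (Q_r C_r + Q_w C_w)/(Q_r + Q_w)
= (25.4×8.11 + 6.15×29.0)/(25.4 + 6.15) = 384.3/31.55 = 12.18 °C.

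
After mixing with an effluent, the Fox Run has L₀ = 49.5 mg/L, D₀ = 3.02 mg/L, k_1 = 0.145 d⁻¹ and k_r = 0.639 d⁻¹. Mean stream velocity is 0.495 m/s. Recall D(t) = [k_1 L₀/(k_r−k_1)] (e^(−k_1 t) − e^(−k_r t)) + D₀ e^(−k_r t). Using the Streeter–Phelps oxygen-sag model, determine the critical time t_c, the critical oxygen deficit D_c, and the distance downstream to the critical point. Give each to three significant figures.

t_c ≈ 2.53 d; D_c ≈ 7.78 mg/L; x_c ≈ 108 km

With k_r/k_1 = 4.407 and 1 − D₀(k_r−k_1)/(k_1 L₀) = 0.7921,
t_c = ln(4.407 × 0.7921) / (0.639 − 0.145) = ln(3.491) / 0.4940 = 1.250/0.4940 = 2.531 d.
L(t_c) = L₀ e^(−k_1 t_c) = 49.5 × 0.6928 = 34.30 mg/L, and at the critical point k_r D_c = k_1 L, so D_c = (0.145/0.639) × 34.30 = 7.782 mg/L.
x_c = v t_c = 0.495 m/s × 2.531 d × 86400 s/d = 108200 m ≈ 108 km.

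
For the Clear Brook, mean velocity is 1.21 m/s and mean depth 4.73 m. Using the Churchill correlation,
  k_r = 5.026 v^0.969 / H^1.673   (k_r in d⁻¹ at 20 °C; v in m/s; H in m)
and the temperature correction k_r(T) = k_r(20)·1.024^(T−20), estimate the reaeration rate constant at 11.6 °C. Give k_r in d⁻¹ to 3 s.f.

k_r ≈ 0.368 d⁻¹

k_r(20) = 5.026 × 1.21^0.969 / 4.73^1.673 = 5.026 × 1.203 / 13.46 = 0.4492 d⁻¹.
k_r(11.6) = 0.4492 × 1.024^(11.6−20) = 0.4492 × 0.8194 = 0.3680 d⁻¹.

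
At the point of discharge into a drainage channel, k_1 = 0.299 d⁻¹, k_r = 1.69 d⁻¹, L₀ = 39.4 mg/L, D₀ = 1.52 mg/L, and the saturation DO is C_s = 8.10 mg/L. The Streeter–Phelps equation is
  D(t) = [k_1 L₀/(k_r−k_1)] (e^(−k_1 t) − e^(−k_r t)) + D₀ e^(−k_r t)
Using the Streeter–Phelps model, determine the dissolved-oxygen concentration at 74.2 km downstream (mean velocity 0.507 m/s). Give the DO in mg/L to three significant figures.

DO ≈ 3.39 mg/L

Travel time t = x/v = 74.2 km / (0.507 m/s) = 74200 m / 0.507 m/s = 146400 s = 1.694 d.
k_1 L₀/(k_r−k_1) = 0.299×39.4/(1.69−0.299) = 11.78/1.391 = 8.469 mg/L.
e^(−k_1 t) = e^(−0.299×1.694) = 0.6026; e^(−k_r t) = e^(−1.69×1.694) = 0.05712.
D = 8.469 × (0.6026 − 0.05712) + 1.52 × 0.05712 = 4.620 + 0.08682 = 4.707 mg/L.
DO = C_s − D = 8.10 − 4.707 = 3.393 mg/L.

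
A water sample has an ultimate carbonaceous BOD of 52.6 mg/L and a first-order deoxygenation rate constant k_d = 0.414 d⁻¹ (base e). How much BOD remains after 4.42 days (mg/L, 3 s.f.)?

L ≈ 8.44 mg/L

L_t = L₀ e^(−k_d t) = 52.6 × e^(−0.414×4.42) = 52.6 × 0.1604 = 8.439 mg/L.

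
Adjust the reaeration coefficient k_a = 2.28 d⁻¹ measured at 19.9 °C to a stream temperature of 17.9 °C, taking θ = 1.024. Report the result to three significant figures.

k_a ≈ 2.17 d⁻¹

k_a(T₂) = k_a(T₁) · θ^(T₂−T₁) = 2.28 × 1.024^(17.9−19.9)
= 2.28 × 1.024^-2.00 = 2.28 × 0.9537 = 2.174 d⁻¹.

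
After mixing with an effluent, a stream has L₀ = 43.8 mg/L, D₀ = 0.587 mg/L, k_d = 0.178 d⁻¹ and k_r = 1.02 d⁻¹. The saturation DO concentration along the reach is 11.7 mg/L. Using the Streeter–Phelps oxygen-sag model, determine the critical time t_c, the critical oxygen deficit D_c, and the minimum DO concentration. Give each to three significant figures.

At the critical point dD/dt = 0, so k_d L₀ e^(−k_d t) = k_r D. Substituting D(t) from the Streeter–Phelps equation and solving for t gives
t_c = ln[(k_r/k_d)(1 − D₀(k_r−k_d)/(k_d L₀))] / (k_r−k_d).
Here k_r−k_d = 0.8420 d⁻¹ and 1 − D₀(k_r−k_d)/(k_d L₀) = 1 − 0.587×0.8420/(0.178×43.8) = 0.9366, so
t_c = ln(5.730 × 0.9366) / 0.8420 = 1.680 / 0.8420 = 1.996 d.
L(t_c) = L₀ e^(−k_d t_c) = 43.8 × 0.7010 = 30.70 mg/L, and at the critical point k_r D_c = k_d L, so D_c = (0.178/1.02) × 30.70 = 5.358 mg/L.
Minimum DO = C_s − D_c = 11.7 − 5.358 = 6.342 mg/L.

t_c ≈ 2.00 d; D_c ≈ 5.36 mg/L; min DO ≈ 6.34 mg/L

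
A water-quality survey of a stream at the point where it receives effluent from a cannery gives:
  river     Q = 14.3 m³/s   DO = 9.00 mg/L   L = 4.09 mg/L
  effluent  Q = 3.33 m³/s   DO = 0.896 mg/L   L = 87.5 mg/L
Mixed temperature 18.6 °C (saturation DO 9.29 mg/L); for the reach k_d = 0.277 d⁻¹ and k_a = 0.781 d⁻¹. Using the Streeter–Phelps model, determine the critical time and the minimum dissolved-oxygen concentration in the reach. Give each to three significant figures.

t_c ≈ 1.69 d; minimum DO ≈ 4.89 mg/L

Mixed DO = (14.3×9.00 + 3.33×0.896)/(14.3+3.33) = 131.7/17.63 = 7.469 mg/L.
Mixed L₀ = (14.3×4.09 + 3.33×87.5)/(17.63) = 349.9/17.63 = 19.84 mg/L.
Initial deficit D₀ = C_s − DO₀ = 9.29 − 7.469 = 1.821 mg/L.
t_c = (1/0.5040) ln[(0.781/0.277)(1 − 1.821×0.5040/(0.277×19.84))] = 1.984 × ln(2.349) = 1.694 d.
D_c = (0.277/0.781) × 19.84 × e^(−0.277×1.694) = 0.3547 × 19.84 × 0.6254 = 4.402 mg/L.
Minimum DO = 9.29 − 4.402 = 4.888 mg/L.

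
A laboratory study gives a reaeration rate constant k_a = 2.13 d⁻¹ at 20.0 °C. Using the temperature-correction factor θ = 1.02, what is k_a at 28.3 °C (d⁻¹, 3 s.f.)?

k_a(T₂) = k_a(T₁) · θ^(T₂−T₁) = 2.13 × 1.02^(28.3−20.0)
= 2.13 × 1.02^8.30 = 2.13 × 1.179 = 2.511 d⁻¹.

k_a ≈ 2.51 d⁻¹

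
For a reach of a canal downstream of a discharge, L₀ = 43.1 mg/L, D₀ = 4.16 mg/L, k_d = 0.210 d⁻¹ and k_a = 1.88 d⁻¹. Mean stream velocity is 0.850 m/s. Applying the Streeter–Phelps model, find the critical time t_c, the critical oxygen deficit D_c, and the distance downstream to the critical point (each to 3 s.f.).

t_c = [1/(k_a−k_d)] ln[(k_a/k_d)(1 − D₀(k_a−k_d)/(k_d L₀))]
= [1/(1.88−0.210)] ln[(1.88/0.210)(1 − 4.16×1.670/(0.210×43.1))]
= (1/1.670) ln[8.952 × 0.2324] = 0.5988 × ln(2.081) = 0.5988 × 0.7328 = 0.4388 d.
L(t_c) = L₀ e^(−k_d t_c) = 43.1 × 0.9120 = 39.31 mg/L, and at the critical point k_a D_c = k_d L, so D_c = (0.210/1.88) × 39.31 = 4.391 mg/L.
x_c = v t_c = 0.850 m/s × 0.4388 d × 86400 s/d = 32230 m ≈ 32.2 km.

t_c ≈ 0.439 d; D_c ≈ 4.39 mg/L; x_c ≈ 32.2 km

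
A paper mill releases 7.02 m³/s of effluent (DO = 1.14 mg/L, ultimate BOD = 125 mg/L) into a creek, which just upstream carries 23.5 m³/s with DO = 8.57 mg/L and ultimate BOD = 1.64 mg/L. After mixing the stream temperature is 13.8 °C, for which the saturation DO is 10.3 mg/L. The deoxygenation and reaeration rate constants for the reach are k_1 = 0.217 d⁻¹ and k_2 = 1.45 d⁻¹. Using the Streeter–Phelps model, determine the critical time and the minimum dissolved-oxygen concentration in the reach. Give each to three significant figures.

Mixed DO = (23.5×8.57 + 7.02×1.14)/(23.5+7.02) = 209.4/30.52 = 6.861 mg/L.
Mixed L₀ = (23.5×1.64 + 7.02×125)/(30.52) = 916.0/30.52 = 30.01 mg/L.
Initial deficit D₀ = C_s − DO₀ = 10.3 − 6.861 = 3.439 mg/L.
t_c = (1/1.233) ln[(1.45/0.217)(1 − 3.439×1.233/(0.217×30.01))] = 0.8110 × ln(2.332) = 0.6866 d.
D_c = (0.217/1.45) × 30.01 × e^(−0.217×0.6866) = 0.1497 × 30.01 × 0.8616 = 3.870 mg/L.
Minimum DO = 10.3 − 3.870 = 6.430 mg/L.

t_c ≈ 0.687 d; minimum DO ≈ 6.43 mg/L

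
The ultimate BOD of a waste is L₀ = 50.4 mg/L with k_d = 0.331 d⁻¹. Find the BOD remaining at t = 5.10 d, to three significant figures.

L_t = L₀ e^(−k_d t) = 50.4 × e^(−0.331×5.10) = 50.4 × 0.1849 = 9.317 mg/L.

L ≈ 9.32 mg/L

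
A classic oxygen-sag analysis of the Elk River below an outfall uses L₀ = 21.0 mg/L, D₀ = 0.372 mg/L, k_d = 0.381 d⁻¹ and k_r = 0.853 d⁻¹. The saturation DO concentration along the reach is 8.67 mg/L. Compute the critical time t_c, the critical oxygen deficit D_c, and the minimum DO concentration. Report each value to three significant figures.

t_c = [1/(k_r−k_d)] ln[(k_r/k_d)(1 − D₀(k_r−k_d)/(k_d L₀))]
= [1/(0.853−0.381)] ln[(0.853/0.381)(1 − 0.372×0.4720/(0.381×21.0))]
= (1/0.4720) ln[2.239 × 0.9781] = 2.119 × ln(2.190) = 2.119 × 0.7838 = 1.661 d.
D_c = (k_d/k_r) L₀ e^(−k_d t_c) = (0.381/0.853) × 21.0 × e^(−0.381×1.661) = 0.4467 × 21.0 × 0.5312 = 4.982 mg/L.
Minimum DO = C_s − D_c = 8.67 − 4.982 = 3.688 mg/L.

t_c ≈ 1.66 d; D_c ≈ 4.98 mg/L; min DO ≈ 3.69 mg/L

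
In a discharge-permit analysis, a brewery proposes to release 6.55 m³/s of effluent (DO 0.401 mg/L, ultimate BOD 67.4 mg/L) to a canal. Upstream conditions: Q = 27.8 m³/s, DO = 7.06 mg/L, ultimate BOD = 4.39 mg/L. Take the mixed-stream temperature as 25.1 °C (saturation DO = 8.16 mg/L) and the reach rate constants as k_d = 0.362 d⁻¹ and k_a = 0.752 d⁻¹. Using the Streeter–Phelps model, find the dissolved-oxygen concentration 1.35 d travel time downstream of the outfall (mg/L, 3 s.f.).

Mixed DO = (27.8×7.06 + 6.55×0.401)/(27.8+6.55) = 198.9/34.35 = 5.790 mg/L.
Mixed L₀ = (27.8×4.39 + 6.55×67.4)/(34.35) = 563.5/34.35 = 16.41 mg/L.
Initial deficit D₀ = C_s − DO₀ = 8.16 − 5.790 = 2.370 mg/L.
D(1.35) = [0.362×16.41/(0.752−0.362)](e^(−0.362×1.35) − e^(−0.752×1.35)) + 2.370 e^(−0.752×1.35)
= 15.23 × (0.6134 − 0.3623) + 2.370 × 0.3623 = 4.682 mg/L.
DO = 8.16 − 4.682 = 3.478 mg/L.

DO ≈ 3.48 mg/L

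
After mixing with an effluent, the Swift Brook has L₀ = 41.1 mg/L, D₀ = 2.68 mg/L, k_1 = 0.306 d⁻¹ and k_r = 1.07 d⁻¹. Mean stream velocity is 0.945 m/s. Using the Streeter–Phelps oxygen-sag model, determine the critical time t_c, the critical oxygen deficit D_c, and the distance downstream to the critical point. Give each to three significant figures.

t_c ≈ 1.41 d; D_c ≈ 7.64 mg/L; x_c ≈ 115 km

t_c = [1/(k_r−k_1)] ln[(k_r/k_1)(1 − D₀(k_r−k_1)/(k_1 L₀))]
= [1/(1.07−0.306)] ln[(1.07/0.306)(1 − 2.68×0.7640/(0.306×41.1))]
= (1/0.7640) ln[3.497 × 0.8372] = 1.309 × ln(2.927) = 1.309 × 1.074 = 1.406 d.
L(t_c) = L₀ e^(−k_1 t_c) = 41.1 × 0.6504 = 26.73 mg/L, and at the critical point k_r D_c = k_1 L, so D_c = (0.306/1.07) × 26.73 = 7.644 mg/L.
x_c = v t_c = 0.945 m/s × 1.406 d × 86400 s/d = 114800 m ≈ 115 km.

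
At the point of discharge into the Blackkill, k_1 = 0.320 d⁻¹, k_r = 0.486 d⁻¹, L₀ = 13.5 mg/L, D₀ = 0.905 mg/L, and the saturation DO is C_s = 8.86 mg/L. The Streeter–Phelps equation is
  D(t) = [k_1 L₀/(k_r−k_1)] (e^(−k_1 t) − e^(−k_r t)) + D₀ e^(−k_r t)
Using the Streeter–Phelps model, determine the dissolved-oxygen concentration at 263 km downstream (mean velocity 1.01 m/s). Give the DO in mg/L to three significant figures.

Travel time t = x/v = 263 km / (1.01 m/s) = 263000 m / 1.01 m/s = 260400 s = 3.014 d.
k_1 L₀/(k_r−k_1) = 0.320×13.5/(0.486−0.320) = 4.320/0.1660 = 26.02 mg/L.
e^(−k_1 t) = e^(−0.320×3.014) = 0.3812; e^(−k_r t) = e^(−0.486×3.014) = 0.2311.
D = 26.02 × (0.3812 − 0.2311) + 0.905 × 0.2311 = 3.905 + 0.2092 = 4.114 mg/L.
DO = C_s − D = 8.86 − 4.114 = 4.746 mg/L.

DO ≈ 4.75 mg/L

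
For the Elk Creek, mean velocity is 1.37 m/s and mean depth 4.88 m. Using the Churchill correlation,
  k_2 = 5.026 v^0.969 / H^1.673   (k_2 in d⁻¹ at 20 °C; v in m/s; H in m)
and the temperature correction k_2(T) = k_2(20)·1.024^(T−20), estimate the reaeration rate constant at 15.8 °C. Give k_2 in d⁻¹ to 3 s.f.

k_2 ≈ 0.435 d⁻¹

k_2(20) = 5.026 × 1.37^0.969 / 4.88^1.673 = 5.026 × 1.357 / 14.18 = 0.4808 d⁻¹.
k_2(15.8) = 0.4808 × 1.024^(15.8−20) = 0.4808 × 0.9052 = 0.4352 d⁻¹.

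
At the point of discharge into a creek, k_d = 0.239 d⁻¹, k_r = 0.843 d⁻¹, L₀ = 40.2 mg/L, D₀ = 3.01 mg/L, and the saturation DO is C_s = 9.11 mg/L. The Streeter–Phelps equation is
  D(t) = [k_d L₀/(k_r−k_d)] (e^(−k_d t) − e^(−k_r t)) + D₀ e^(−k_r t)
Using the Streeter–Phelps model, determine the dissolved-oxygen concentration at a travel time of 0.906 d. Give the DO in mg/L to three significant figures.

DO ≈ 2.31 mg/L

k_d L₀/(k_r−k_d) = 0.239×40.2/(0.843−0.239) = 9.608/0.6040 = 15.91 mg/L.
e^(−k_d t) = e^(−0.239×0.9060) = 0.8053; e^(−k_r t) = e^(−0.843×0.9060) = 0.4659.
D = 15.91 × (0.8053 − 0.4659) + 3.01 × 0.4659 = 5.399 + 1.402 = 6.801 mg/L.
DO = C_s − D = 9.11 − 6.801 = 2.309 mg/L.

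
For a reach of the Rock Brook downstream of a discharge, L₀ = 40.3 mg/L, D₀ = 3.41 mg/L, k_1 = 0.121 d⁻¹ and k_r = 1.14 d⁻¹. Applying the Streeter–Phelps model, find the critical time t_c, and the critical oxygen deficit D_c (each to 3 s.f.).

t_c ≈ 0.978 d; D_c ≈ 3.80 mg/L

At the critical point dD/dt = 0, so k_1 L₀ e^(−k_1 t) = k_r D. Substituting D(t) from the Streeter–Phelps equation and solving for t gives
t_c = ln[(k_r/k_1)(1 − D₀(k_r−k_1)/(k_1 L₀))] / (k_r−k_1).
Here k_r−k_1 = 1.019 d⁻¹ and 1 − D₀(k_r−k_1)/(k_1 L₀) = 1 − 3.41×1.019/(0.121×40.3) = 0.2874, so
t_c = ln(9.421 × 0.2874) / 1.019 = 0.9962 / 1.019 = 0.9776 d.
D_c = (k_1/k_r) L₀ e^(−k_1 t_c) = (0.121/1.14) × 40.3 × e^(−0.121×0.9776) = 0.1061 × 40.3 × 0.8884 = 3.800 mg/L.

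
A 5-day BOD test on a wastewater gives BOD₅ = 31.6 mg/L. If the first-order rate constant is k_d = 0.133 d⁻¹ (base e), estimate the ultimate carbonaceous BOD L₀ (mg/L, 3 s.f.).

BOD₅ = L₀(1 − e^(−5k_d)) ⇒ L₀ = BOD₅ / (1 − e^(−5×0.133))
= 31.6 / (1 − 0.5143) = 31.6 / 0.4857 = 65.06 mg/L.

L₀ ≈ 65.1 mg/L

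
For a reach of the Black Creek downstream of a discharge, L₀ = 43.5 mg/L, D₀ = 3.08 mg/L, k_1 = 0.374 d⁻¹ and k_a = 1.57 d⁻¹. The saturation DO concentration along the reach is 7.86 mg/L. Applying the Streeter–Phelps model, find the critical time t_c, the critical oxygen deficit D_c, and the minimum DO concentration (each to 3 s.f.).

t_c ≈ 0.985 d; D_c ≈ 7.17 mg/L; min DO ≈ 0.690 mg/L

t_c = [1/(k_a−k_1)] ln[(k_a/k_1)(1 − D₀(k_a−k_1)/(k_1 L₀))]
= [1/(1.57−0.374)] ln[(1.57/0.374)(1 − 3.08×1.196/(0.374×43.5))]
= (1/1.196) ln[4.198 × 0.7736] = 0.8361 × ln(3.247) = 0.8361 × 1.178 = 0.9848 d.
D_c = (k_1/k_a) L₀ e^(−k_1 t_c) = (0.374/1.57) × 43.5 × e^(−0.374×0.9848) = 0.2382 × 43.5 × 0.6919 = 7.170 mg/L.
Minimum DO = C_s − D_c = 7.86 − 7.170 = 0.6903 mg/L.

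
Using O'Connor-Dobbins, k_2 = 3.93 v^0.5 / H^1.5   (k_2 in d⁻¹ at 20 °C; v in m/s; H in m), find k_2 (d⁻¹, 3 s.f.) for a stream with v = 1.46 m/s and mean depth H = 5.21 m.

k_2 = 3.93 × 1.46^0.5 / 5.21^1.5 = 3.93 × 1.208 / 11.89 = 0.3993 d⁻¹.

k_2 ≈ 0.399 d⁻¹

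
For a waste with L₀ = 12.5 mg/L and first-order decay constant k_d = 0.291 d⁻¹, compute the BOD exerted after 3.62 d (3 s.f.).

y ≈ 8.14 mg/L

y_t = L₀(1 − e^(−k_d t)) = 12.5 × (1 − e^(−0.291×3.62))
= 12.5 × (1 − 0.3487) = 12.5 × 0.6513 = 8.141 mg/L.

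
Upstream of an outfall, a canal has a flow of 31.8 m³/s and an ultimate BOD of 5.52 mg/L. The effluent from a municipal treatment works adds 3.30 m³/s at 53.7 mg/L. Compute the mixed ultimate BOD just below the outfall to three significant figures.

Flow-weighted mixing: C = (Q_r C_r + Q_w C_w)/(Q_r + Q_w)
= (31.8×5.52 + 3.30×53.7)/(31.8 + 3.30) = 352.7/35.10 = 10.05 mg/L.

10.0 mg/L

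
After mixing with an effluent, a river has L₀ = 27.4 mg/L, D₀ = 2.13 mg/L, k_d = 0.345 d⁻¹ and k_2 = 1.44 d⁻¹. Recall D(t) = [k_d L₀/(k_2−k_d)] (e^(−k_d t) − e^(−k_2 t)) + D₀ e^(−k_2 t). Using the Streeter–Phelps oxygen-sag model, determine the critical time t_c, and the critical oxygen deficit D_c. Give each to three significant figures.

With k_2/k_d = 4.174 and 1 − D₀(k_2−k_d)/(k_d L₀) = 0.7533,
t_c = ln(4.174 × 0.7533) / (1.44 − 0.345) = ln(3.144) / 1.095 = 1.146/1.095 = 1.046 d.
D_c = (k_d/k_2) L₀ e^(−k_d t_c) = (0.345/1.44) × 27.4 × e^(−0.345×1.046) = 0.2396 × 27.4 × 0.6970 = 4.576 mg/L.

t_c ≈ 1.05 d; D_c ≈ 4.58 mg/L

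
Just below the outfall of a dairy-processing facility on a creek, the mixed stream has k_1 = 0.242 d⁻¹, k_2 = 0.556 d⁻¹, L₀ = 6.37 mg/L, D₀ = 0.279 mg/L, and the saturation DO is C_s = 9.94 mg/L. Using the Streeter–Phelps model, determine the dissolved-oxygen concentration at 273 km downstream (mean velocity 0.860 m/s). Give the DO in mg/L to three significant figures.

DO ≈ 8.52 mg/L

Travel time t = x/v = 273 km / (0.860 m/s) = 273000 m / 0.860 m/s = 317400 s = 3.674 d.
k_1 L₀/(k_2−k_1) = 0.242×6.37/(0.556−0.242) = 1.542/0.3140 = 4.909 mg/L.
e^(−k_1 t) = e^(−0.242×3.674) = 0.4110; e^(−k_2 t) = e^(−0.556×3.674) = 0.1297.
D = 4.909 × (0.4110 − 0.1297) + 0.279 × 0.1297 = 1.381 + 0.03618 = 1.417 mg/L.
DO = C_s − D = 9.94 − 1.417 = 8.523 mg/L.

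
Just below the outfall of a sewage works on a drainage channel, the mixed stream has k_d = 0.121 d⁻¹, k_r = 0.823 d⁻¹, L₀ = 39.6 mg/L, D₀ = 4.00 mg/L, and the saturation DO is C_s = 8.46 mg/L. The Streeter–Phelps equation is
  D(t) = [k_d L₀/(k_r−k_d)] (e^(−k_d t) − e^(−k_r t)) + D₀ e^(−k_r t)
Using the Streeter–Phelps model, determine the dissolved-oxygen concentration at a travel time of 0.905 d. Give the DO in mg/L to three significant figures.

DO ≈ 3.68 mg/L

k_d L₀/(k_r−k_d) = 0.121×39.6/(0.823−0.121) = 4.792/0.7020 = 6.826 mg/L.
e^(−k_d t) = e^(−0.121×0.9050) = 0.8963; e^(−k_r t) = e^(−0.823×0.9050) = 0.4748.
D = 6.826 × (0.8963 − 0.4748) + 4.00 × 0.4748 = 2.877 + 1.899 = 4.776 mg/L.
DO = C_s − D = 8.46 − 4.776 = 3.684 mg/L.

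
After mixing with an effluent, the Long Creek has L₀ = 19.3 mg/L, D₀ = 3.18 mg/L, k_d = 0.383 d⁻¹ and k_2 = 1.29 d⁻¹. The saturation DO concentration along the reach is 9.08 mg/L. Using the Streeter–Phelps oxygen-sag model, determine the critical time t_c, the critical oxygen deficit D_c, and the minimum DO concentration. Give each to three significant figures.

At the critical point dD/dt = 0, so k_d L₀ e^(−k_d t) = k_2 D. Substituting D(t) from the Streeter–Phelps equation and solving for t gives
t_c = ln[(k_2/k_d)(1 − D₀(k_2−k_d)/(k_d L₀))] / (k_2−k_d).
Here k_2−k_d = 0.9070 d⁻¹ and 1 − D₀(k_2−k_d)/(k_d L₀) = 1 − 3.18×0.9070/(0.383×19.3) = 0.6098, so
t_c = ln(3.368 × 0.6098) / 0.9070 = 0.7198 / 0.9070 = 0.7936 d.
L(t_c) = L₀ e^(−k_d t_c) = 19.3 × 0.7379 = 14.24 mg/L, and at the critical point k_2 D_c = k_d L, so D_c = (0.383/1.29) × 14.24 = 4.228 mg/L.
Minimum DO = C_s − D_c = 9.08 − 4.228 = 4.852 mg/L.

t_c ≈ 0.794 d; D_c ≈ 4.23 mg/L; min DO ≈ 4.85 mg/L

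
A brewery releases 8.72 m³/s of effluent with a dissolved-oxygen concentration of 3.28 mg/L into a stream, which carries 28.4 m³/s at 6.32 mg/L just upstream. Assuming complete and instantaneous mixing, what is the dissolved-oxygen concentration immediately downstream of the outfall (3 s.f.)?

Flow-weighted mixing: C = (Q_r C_r + Q_w C_w)/(Q_r + Q_w)
= (28.4×6.32 + 8.72×3.28)/(28.4 + 8.72) = 208.1/37.12 = 5.606 mg/L.

5.61 mg/L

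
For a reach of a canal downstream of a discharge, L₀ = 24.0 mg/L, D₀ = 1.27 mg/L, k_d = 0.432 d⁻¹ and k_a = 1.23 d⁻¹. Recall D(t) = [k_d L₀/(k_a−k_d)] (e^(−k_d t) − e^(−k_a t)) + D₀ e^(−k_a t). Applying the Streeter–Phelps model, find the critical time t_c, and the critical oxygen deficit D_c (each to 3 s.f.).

t_c = [1/(k_a−k_d)] ln[(k_a/k_d)(1 − D₀(k_a−k_d)/(k_d L₀))]
= [1/(1.23−0.432)] ln[(1.23/0.432)(1 − 1.27×0.7980/(0.432×24.0))]
= (1/0.7980) ln[2.847 × 0.9023] = 1.253 × ln(2.569) = 1.253 × 0.9435 = 1.182 d.
L(t_c) = L₀ e^(−k_d t_c) = 24.0 × 0.6000 = 14.40 mg/L, and at the critical point k_a D_c = k_d L, so D_c = (0.432/1.23) × 14.40 = 5.058 mg/L.

t_c ≈ 1.18 d; D_c ≈ 5.06 mg/L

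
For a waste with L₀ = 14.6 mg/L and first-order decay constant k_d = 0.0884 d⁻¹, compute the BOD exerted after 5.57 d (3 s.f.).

y ≈ 5.68 mg/L

y_t = L₀(1 − e^(−k_d t)) = 14.6 × (1 − e^(−0.0884×5.57))
= 14.6 × (1 − 0.6112) = 14.6 × 0.3888 = 5.677 mg/L.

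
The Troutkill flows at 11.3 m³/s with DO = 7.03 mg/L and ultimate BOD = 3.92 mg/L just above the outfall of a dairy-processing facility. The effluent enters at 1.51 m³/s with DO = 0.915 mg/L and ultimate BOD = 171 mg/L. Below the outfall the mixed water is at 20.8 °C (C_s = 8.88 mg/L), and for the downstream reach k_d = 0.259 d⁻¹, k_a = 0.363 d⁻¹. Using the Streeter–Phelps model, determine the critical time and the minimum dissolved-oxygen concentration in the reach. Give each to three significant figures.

t_c ≈ 2.82 d; minimum DO ≈ 0.755 mg/L

Mixed DO = (11.3×7.03 + 1.51×0.915)/(11.3+1.51) = 80.82/12.81 = 6.309 mg/L.
Mixed L₀ = (11.3×3.92 + 1.51×171)/(12.81) = 302.5/12.81 = 23.61 mg/L.
Initial deficit D₀ = C_s − DO₀ = 8.88 − 6.309 = 2.571 mg/L.
t_c = (1/0.1040) ln[(0.363/0.259)(1 − 2.571×0.1040/(0.259×23.61))] = 9.615 × ln(1.340) = 2.816 d.
D_c = (0.259/0.363) × 23.61 × e^(−0.259×2.816) = 0.7135 × 23.61 × 0.4822 = 8.125 mg/L.
Minimum DO = 8.88 − 8.125 = 0.7552 mg/L.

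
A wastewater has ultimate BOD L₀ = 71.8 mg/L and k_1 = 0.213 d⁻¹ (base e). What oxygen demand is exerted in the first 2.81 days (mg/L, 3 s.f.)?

y_t = L₀(1 − e^(−k_1 t)) = 71.8 × (1 − e^(−0.213×2.81))
= 71.8 × (1 − 0.5496) = 71.8 × 0.4504 = 32.34 mg/L.

y ≈ 32.3 mg/L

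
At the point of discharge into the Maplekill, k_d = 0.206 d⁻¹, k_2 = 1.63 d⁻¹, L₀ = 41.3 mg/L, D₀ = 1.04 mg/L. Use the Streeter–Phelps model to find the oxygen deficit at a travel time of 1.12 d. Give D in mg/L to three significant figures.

k_d L₀/(k_2−k_d) = 0.206×41.3/(1.63−0.206) = 8.508/1.424 = 5.975 mg/L.
e^(−k_d t) = e^(−0.206×1.120) = 0.7940; e^(−k_2 t) = e^(−1.63×1.120) = 0.1611.
D = 5.975 × (0.7940 − 0.1611) + 1.04 × 0.1611 = 3.781 + 0.1676 = 3.949 mg/L.

D ≈ 3.95 mg/L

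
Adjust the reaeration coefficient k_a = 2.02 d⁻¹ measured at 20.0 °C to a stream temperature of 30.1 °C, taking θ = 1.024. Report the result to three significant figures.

k_a ≈ 2.57 d⁻¹

k_a(T₂) = k_a(T₁) · θ^(T₂−T₁) = 2.02 × 1.024^(30.1−20.0)
= 2.02 × 1.024^10.1 = 2.02 × 1.271 = 2.567 d⁻¹.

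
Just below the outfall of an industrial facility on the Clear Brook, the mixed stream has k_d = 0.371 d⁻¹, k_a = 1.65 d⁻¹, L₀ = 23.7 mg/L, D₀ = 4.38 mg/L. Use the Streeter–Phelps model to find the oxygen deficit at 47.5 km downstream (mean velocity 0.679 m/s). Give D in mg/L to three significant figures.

D ≈ 4.44 mg/L

Travel time t = x/v = 47.5 km / (0.679 m/s) = 47500 m / 0.679 m/s = 69960 s = 0.8097 d.
k_d L₀/(k_a−k_d) = 0.371×23.7/(1.65−0.371) = 8.793/1.279 = 6.875 mg/L.
e^(−k_d t) = e^(−0.371×0.8097) = 0.7405; e^(−k_a t) = e^(−1.65×0.8097) = 0.2629.
D = 6.875 × (0.7405 − 0.2629) + 4.38 × 0.2629 = 3.284 + 1.152 = 4.435 mg/L.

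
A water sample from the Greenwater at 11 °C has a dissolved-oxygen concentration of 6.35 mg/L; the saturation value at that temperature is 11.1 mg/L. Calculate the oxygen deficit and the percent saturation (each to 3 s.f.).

D ≈ 4.75 mg/L; 57.2 % saturation

D = C_s − C = 11.1 − 6.35 = 4.75 mg/L.
% saturation = 6.35/11.1 × 100 = 57.2 %.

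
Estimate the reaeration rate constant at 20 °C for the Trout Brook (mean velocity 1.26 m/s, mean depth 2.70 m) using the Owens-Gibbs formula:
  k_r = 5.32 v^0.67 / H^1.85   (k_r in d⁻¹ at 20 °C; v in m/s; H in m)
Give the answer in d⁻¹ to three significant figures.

k_r = 5.32 × 1.26^0.67 / 2.70^1.85 = 5.32 × 1.167 / 6.281 = 0.9889 d⁻¹.

k_r ≈ 0.989 d⁻¹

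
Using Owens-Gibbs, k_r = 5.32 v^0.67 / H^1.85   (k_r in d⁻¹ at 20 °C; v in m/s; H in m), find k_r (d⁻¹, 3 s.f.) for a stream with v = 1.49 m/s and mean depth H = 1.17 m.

k_r ≈ 5.20 d⁻¹

k_r = 5.32 × 1.49^0.67 / 1.17^1.85 = 5.32 × 1.306 / 1.337 = 5.198 d⁻¹.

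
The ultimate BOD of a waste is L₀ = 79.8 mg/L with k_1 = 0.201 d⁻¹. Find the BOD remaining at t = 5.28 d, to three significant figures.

L ≈ 27.6 mg/L

L_t = L₀ e^(−k_1 t) = 79.8 × e^(−0.201×5.28) = 79.8 × 0.3460 = 27.61 mg/L.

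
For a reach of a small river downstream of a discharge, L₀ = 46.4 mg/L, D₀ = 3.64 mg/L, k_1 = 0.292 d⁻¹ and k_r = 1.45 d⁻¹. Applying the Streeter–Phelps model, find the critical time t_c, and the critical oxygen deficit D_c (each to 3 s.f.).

t_c = [1/(k_r−k_1)] ln[(k_r/k_1)(1 − D₀(k_r−k_1)/(k_1 L₀))]
= [1/(1.45−0.292)] ln[(1.45/0.292)(1 − 3.64×1.158/(0.292×46.4))]
= (1/1.158) ln[4.966 × 0.6889] = 0.8636 × ln(3.421) = 0.8636 × 1.230 = 1.062 d.
L(t_c) = L₀ e^(−k_1 t_c) = 46.4 × 0.7334 = 34.03 mg/L, and at the critical point k_r D_c = k_1 L, so D_c = (0.292/1.45) × 34.03 = 6.852 mg/L.

t_c ≈ 1.06 d; D_c ≈ 6.85 mg/L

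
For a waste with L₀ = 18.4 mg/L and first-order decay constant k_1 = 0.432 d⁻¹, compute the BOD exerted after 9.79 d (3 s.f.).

y_t = L₀(1 − e^(−k_1 t)) = 18.4 × (1 − e^(−0.432×9.79))
= 18.4 × (1 − 0.01456) = 18.4 × 0.9854 = 18.13 mg/L.

y ≈ 18.1 mg/L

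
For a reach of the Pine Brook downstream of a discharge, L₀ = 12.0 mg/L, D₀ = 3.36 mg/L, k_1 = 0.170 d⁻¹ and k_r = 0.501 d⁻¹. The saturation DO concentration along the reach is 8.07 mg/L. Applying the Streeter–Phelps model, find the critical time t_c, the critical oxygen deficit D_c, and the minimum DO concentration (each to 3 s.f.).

t_c ≈ 0.885 d; D_c ≈ 3.50 mg/L; min DO ≈ 4.57 mg/L

t_c = [1/(k_r−k_1)] ln[(k_r/k_1)(1 − D₀(k_r−k_1)/(k_1 L₀))]
= [1/(0.501−0.170)] ln[(0.501/0.170)(1 − 3.36×0.3310/(0.170×12.0))]
= (1/0.3310) ln[2.947 × 0.4548] = 3.021 × ln(1.340) = 3.021 × 0.2930 = 0.8851 d.
L(t_c) = L₀ e^(−k_1 t_c) = 12.0 × 0.8603 = 10.32 mg/L, and at the critical point k_r D_c = k_1 L, so D_c = (0.170/0.501) × 10.32 = 3.503 mg/L.
Minimum DO = C_s − D_c = 8.07 − 3.503 = 4.567 mg/L.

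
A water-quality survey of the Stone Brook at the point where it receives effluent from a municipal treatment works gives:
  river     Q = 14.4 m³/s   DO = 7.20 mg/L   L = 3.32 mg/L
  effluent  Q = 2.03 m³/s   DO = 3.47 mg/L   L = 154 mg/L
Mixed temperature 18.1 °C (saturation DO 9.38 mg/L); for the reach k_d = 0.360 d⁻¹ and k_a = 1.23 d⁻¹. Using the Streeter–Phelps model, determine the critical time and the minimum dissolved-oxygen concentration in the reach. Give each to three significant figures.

t_c ≈ 1.02 d; minimum DO ≈ 4.93 mg/L

Mixed DO = (14.4×7.20 + 2.03×3.47)/(14.4+2.03) = 110.7/16.43 = 6.739 mg/L.
Mixed L₀ = (14.4×3.32 + 2.03×154)/(16.43) = 360.4/16.43 = 21.94 mg/L.
Initial deficit D₀ = C_s − DO₀ = 9.38 − 6.739 = 2.641 mg/L.
t_c = (1/0.8700) ln[(1.23/0.360)(1 − 2.641×0.8700/(0.360×21.94))] = 1.149 × ln(2.423) = 1.017 d.
D_c = (0.360/1.23) × 21.94 × e^(−0.360×1.017) = 0.2927 × 21.94 × 0.6934 = 4.452 mg/L.
Minimum DO = 9.38 − 4.452 = 4.928 mg/L.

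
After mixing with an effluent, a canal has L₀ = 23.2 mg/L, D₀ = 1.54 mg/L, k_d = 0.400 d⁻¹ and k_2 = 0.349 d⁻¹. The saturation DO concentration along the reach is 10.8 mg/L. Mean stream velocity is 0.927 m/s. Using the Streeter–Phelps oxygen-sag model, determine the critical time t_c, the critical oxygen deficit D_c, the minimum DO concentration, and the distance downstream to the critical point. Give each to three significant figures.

At the critical point dD/dt = 0, so k_d L₀ e^(−k_d t) = k_2 D. Substituting D(t) from the Streeter–Phelps equation and solving for t gives
t_c = ln[(k_2/k_d)(1 − D₀(k_2−k_d)/(k_d L₀))] / (k_2−k_d).
Here k_2−k_d = -0.05100 d⁻¹ and 1 − D₀(k_2−k_d)/(k_d L₀) = 1 − 1.54×-0.05100/(0.400×23.2) = 1.008, so
t_c = ln(0.8725 × 1.008) / -0.05100 = -0.1280 / -0.05100 = 2.509 d.
D_c = (k_d/k_2) L₀ e^(−k_d t_c) = (0.400/0.349) × 23.2 × e^(−0.400×2.509) = 1.146 × 23.2 × 0.3665 = 9.746 mg/L.
Minimum DO = C_s − D_c = 10.8 − 9.746 = 1.054 mg/L.
x_c = v t_c = 0.927 m/s × 2.509 d × 86400 s/d = 201000 m ≈ 201 km.

t_c ≈ 2.51 d; D_c ≈ 9.75 mg/L; min DO ≈ 1.05 mg/L; x_c ≈ 201 km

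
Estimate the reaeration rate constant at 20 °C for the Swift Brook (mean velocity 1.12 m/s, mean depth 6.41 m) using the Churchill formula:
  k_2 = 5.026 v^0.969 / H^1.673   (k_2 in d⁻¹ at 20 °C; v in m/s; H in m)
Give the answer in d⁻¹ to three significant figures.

k_2 ≈ 0.251 d⁻¹

k_2 = 5.026 × 1.12^0.969 / 6.41^1.673 = 5.026 × 1.116 / 22.38 = 0.2506 d⁻¹.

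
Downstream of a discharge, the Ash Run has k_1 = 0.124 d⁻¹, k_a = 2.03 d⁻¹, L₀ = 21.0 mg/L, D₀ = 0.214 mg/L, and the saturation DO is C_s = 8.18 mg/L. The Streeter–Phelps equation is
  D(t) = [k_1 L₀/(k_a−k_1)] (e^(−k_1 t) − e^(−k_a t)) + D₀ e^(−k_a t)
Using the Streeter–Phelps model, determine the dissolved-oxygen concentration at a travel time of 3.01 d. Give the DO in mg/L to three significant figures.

k_1 L₀/(k_a−k_1) = 0.124×21.0/(2.03−0.124) = 2.604/1.906 = 1.366 mg/L.
e^(−k_1 t) = e^(−0.124×3.010) = 0.6885; e^(−k_a t) = e^(−2.03×3.010) = 0.002220.
D = 1.366 × (0.6885 − 0.002220) + 0.214 × 0.002220 = 0.9376 + 0.0004751 = 0.9381 mg/L.
DO = C_s − D = 8.18 − 0.9381 = 7.242 mg/L.

DO ≈ 7.24 mg/L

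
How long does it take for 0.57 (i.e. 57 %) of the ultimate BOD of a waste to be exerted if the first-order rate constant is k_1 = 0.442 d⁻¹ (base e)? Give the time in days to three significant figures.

y/L₀ = 1 − e^(−k_1 t) = 0.57 ⇒ e^(−k_1 t) = 0.430
t = −ln(0.430) / 0.442 = 0.8440 / 0.442 = 1.909 d.

t ≈ 1.91 d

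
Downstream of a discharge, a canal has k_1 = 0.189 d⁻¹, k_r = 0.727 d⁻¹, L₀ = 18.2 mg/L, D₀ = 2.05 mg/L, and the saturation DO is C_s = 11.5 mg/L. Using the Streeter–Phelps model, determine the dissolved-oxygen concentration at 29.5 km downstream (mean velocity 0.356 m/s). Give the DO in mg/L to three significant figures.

Travel time t = x/v = 29.5 km / (0.356 m/s) = 29500 m / 0.356 m/s = 82870 s = 0.9591 d.
k_1 L₀/(k_r−k_1) = 0.189×18.2/(0.727−0.189) = 3.440/0.5380 = 6.394 mg/L.
e^(−k_1 t) = e^(−0.189×0.9591) = 0.8342; e^(−k_r t) = e^(−0.727×0.9591) = 0.4979.
D = 6.394 × (0.8342 − 0.4979) + 2.05 × 0.4979 = 2.150 + 1.021 = 3.171 mg/L.
DO = C_s − D = 11.5 − 3.171 = 8.329 mg/L.

DO ≈ 8.33 mg/L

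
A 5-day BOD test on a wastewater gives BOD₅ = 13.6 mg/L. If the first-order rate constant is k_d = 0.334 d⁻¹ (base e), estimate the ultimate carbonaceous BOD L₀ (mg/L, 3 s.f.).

BOD₅ = L₀(1 − e^(−5k_d)) ⇒ L₀ = BOD₅ / (1 − e^(−5×0.334))
= 13.6 / (1 − 0.1882) = 13.6 / 0.8118 = 16.75 mg/L.

L₀ ≈ 16.8 mg/L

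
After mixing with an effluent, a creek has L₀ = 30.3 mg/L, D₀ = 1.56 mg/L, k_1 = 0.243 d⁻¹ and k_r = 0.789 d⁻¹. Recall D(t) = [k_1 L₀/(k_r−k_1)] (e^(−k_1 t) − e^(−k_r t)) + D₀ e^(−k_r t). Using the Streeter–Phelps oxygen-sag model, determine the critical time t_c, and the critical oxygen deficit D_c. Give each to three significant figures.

With k_r/k_1 = 3.247 and 1 − D₀(k_r−k_1)/(k_1 L₀) = 0.8843,
t_c = ln(3.247 × 0.8843) / (0.789 − 0.243) = ln(2.871) / 0.5460 = 1.055/0.5460 = 1.932 d.
D_c = (k_1/k_r) L₀ e^(−k_1 t_c) = (0.243/0.789) × 30.3 × e^(−0.243×1.932) = 0.3080 × 30.3 × 0.6254 = 5.836 mg/L.

t_c ≈ 1.93 d; D_c ≈ 5.84 mg/L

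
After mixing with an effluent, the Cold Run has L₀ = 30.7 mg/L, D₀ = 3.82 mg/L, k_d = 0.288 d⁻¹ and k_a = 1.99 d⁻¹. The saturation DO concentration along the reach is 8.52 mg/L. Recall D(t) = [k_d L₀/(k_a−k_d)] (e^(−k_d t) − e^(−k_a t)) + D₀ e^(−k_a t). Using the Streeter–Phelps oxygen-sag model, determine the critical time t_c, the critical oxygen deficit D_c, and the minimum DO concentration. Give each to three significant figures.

t_c ≈ 0.355 d; D_c ≈ 4.01 mg/L; min DO ≈ 4.51 mg/L

t_c = [1/(k_a−k_d)] ln[(k_a/k_d)(1 − D₀(k_a−k_d)/(k_d L₀))]
= [1/(1.99−0.288)] ln[(1.99/0.288)(1 − 3.82×1.702/(0.288×30.7))]
= (1/1.702) ln[6.910 × 0.2647] = 0.5875 × ln(1.829) = 0.5875 × 0.6036 = 0.3546 d.
L(t_c) = L₀ e^(−k_d t_c) = 30.7 × 0.9029 = 27.72 mg/L, and at the critical point k_a D_c = k_d L, so D_c = (0.288/1.99) × 27.72 = 4.012 mg/L.
Minimum DO = C_s − D_c = 8.52 − 4.012 = 4.508 mg/L.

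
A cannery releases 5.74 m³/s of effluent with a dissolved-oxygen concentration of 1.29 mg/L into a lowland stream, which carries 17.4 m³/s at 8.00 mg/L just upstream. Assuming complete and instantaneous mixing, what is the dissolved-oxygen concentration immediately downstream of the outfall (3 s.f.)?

Flow-weighted mixing: C = (Q_r C_r + Q_w C_w)/(Q_r + Q_w)
= (17.4×8.00 + 5.74×1.29)/(17.4 + 5.74) = 146.6/23.14 = 6.336 mg/L.

6.34 mg/L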